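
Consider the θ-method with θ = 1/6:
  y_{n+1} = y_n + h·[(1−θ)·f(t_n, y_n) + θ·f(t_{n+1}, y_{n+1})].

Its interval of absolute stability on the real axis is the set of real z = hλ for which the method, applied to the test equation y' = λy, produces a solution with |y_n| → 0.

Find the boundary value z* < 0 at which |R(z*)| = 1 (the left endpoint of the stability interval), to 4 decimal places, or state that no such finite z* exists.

On y'=λy, z=hλ:
  y_{n+1} = y_n + z·[5/6·y_n + 1/6·y_{n+1}] ⇒ (1 − 1/6z)y_{n+1} = (1 + 5/6z)y_n
  R(z) = (1 + 5/6z)/(1 − 1/6z).

Solve |R(x)|<1 on ℝ⁻.
x=-1.62: |R|=0.2756
R=−1: 1+5/6x = −1+1/6x ⇒ -2/3x=2 ⇒ x=2/(-2/3)=-3.0000
Confirm numerically:
  x=-2.290: |R|=0.65742 <1
  x=-1.858: |R|=0.41868 <1
  x=-1.517: |R|=0.21086 <1
  x=-3.384: |R|=1.16368 >1
  x=-3.368: |R|=1.15713 >1
  x=-3.303: |R|=1.13028 >1
Interval (-3.0000, 0).

left endpoint -3.0000.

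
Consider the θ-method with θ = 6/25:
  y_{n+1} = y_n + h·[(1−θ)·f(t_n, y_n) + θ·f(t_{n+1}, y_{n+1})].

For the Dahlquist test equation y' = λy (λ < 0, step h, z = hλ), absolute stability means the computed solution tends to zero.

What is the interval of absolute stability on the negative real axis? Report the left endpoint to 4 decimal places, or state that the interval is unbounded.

Test eqn y'=λy, z=hλ:
  y_{n+1} = y_n + z·[19/25·y_n + 6/25·y_{n+1}] ⇒ (1 − 6/25z)y_{n+1} = (1 + 19/25z)y_n
  ⇒ R(z) = (1 + 19/25z)/(1 − 6/25z).

Solve |R(x)|<1 on ℝ⁻.
x=-1.53: |R|=0.1191
R=−1: 1+19/25x = −1+6/25x ⇒ -13/25x=2 ⇒ x=2/(-13/25)=-3.8462
Confirm numerically:
  x=-3.826: |R|=0.99454 <1
  x=-3.352: |R|=0.85760 <1
  x=-2.008: |R|=0.35500 <1
  x=-1.764: |R|=0.23932 <1
  x=-4.401: |R|=1.14031 >1
  x=-4.282: |R|=1.11177 >1
  x=-4.035: |R|=1.04989 >1
Interval (-3.8462, 0).

z∈(-3.8462,0).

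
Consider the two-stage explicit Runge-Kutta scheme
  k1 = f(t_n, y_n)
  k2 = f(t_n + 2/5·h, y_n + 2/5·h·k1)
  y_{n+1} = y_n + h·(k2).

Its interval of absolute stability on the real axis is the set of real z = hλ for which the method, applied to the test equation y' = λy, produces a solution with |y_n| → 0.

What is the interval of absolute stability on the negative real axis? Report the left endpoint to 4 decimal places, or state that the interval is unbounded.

Set f=λy, z=hλ:
  k1=λy_n ⇒ h·k1=z·y_n;  k2=λ(1+2/5z)y_n ⇒ h·k2=z(1+2/5z)y_n
  y_{n+1}/y_n = 1 + z(1+2/5z) = 1 + z + 2/5z²
  ⇒ R(z) = 1 + z + 2/5z².

Need |R(x)|<1, x<0.
x=-1.1: |R|=0.3840
R=1: x+2/5x²=0 ⇒ x=−5/2=-2.5000; min R=1−1/(4·2/5)=0.3750>−1
Confirm numerically:
  x=-2.318: |R|=0.83125 <1
  x=-1.767: |R|=0.48192 <1
  x=-1.615: |R|=0.42829 <1
  x=-1.325: |R|=0.37725 <1
  x=-2.887: |R|=1.44691 >1
  x=-2.601: |R|=1.10508 >1
Stable set (-2.5000, 0).

z∈(-2.5000,0).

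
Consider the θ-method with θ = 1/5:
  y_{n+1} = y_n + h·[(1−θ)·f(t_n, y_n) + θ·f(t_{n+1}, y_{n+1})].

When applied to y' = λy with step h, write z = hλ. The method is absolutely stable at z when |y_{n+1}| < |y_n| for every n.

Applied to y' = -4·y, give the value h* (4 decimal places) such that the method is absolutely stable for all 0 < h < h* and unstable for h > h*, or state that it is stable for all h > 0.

(-3.3333,0); λ=-4 ⇒ h* = (10/3)/4 = 0.8333.

Test eqn y'=λy, z=hλ:
  y_{n+1} = y_n + z·[4/5·y_n + 1/5·y_{n+1}] ⇒ (1 − 1/5z)y_{n+1} = (1 + 4/5z)y_n
  so R(z) = (1 + 4/5z)/(1 − 1/5z).

Need |R(x)|<1, x<0.
x=-1.19: |R|=0.0388
R=−1: 1+4/5x = −1+1/5x ⇒ -3/5x=2 ⇒ x=2/(-3/5)=-3.3333
Confirm numerically:
  x=-2.459: |R|=0.64834 <1
  x=-2.396: |R|=0.61979 <1
  x=-1.731: |R|=0.28584 <1
  x=-1.682: |R|=0.25861 <1
  x=-3.835: |R|=1.17035 >1
  x=-3.750: |R|=1.14286 >1
  x=-3.595: |R|=1.09133 >1
Interval (-3.3333, 0).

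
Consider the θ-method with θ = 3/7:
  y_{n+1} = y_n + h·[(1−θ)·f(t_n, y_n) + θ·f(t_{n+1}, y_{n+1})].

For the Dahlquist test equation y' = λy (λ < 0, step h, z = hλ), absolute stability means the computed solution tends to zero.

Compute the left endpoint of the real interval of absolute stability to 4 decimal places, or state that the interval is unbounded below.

left endpoint -14.0000.

On y'=λy, z=hλ:
  y_{n+1} = y_n + z·[4/7·y_n + 3/7·y_{n+1}] ⇒ (1 − 3/7z)y_{n+1} = (1 + 4/7z)y_n
  ⇒ R(z) = (1 + 4/7z)/(1 − 3/7z).

Solve |R(x)|<1 on ℝ⁻.
x=-1.56: |R|=0.0651
R=−1: 1+4/7x = −1+3/7x ⇒ -1/7x=2 ⇒ x=2/(-1/7)=-14.0000
Confirm numerically:
  x=-10.232: |R|=0.90004 <1
  x=-8.274: |R|=0.82006 <1
  x=-6.727: |R|=0.73242 <1
  x=-14.579: |R|=1.01141 >1
  x=-14.505: |R|=1.01000 >1
Stable set (-14.0000, 0).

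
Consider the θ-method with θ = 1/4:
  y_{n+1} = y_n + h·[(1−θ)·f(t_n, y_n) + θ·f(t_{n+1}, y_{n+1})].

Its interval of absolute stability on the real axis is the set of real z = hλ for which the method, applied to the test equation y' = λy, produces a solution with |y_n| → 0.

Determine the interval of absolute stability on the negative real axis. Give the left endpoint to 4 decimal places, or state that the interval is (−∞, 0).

z∈(-4.0000,0).

Set f=λy, z=hλ:
  y_{n+1} = y_n + z·[3/4·y_n + 1/4·y_{n+1}] ⇒ (1 − 1/4z)y_{n+1} = (1 + 3/4z)y_n
  Hence R(z) = (1 + 3/4z)/(1 − 1/4z).

Solve |R(x)|<1 on ℝ⁻.
x=-0.74: |R|=0.3755
R=−1: 1+3/4x = −1+1/4x ⇒ -1/2x=2 ⇒ x=2/(-1/2)=-4.0000
Confirm numerically:
  x=-3.025: |R|=0.72242 <1
  x=-2.750: |R|=0.62963 <1
  x=-1.816: |R|=0.24897 <1
  x=-4.382: |R|=1.09115 >1
  x=-4.373: |R|=1.08910 >1
  x=-4.360: |R|=1.08612 >1
Stable set (-4.0000, 0).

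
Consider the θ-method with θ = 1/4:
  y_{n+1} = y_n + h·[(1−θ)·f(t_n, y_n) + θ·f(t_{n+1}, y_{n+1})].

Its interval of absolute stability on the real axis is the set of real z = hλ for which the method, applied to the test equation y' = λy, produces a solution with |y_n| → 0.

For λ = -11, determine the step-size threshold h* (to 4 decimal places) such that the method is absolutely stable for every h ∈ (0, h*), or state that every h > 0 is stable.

(-4.0000,0); λ=-11 ⇒ h* = (4)/11 = 0.3636.

Test eqn y'=λy, z=hλ:
  y_{n+1} = y_n + z·[3/4·y_n + 1/4·y_{n+1}] ⇒ (1 − 1/4z)y_{n+1} = (1 + 3/4z)y_n
  ⇒ R(z) = (1 + 3/4z)/(1 − 1/4z).

Solve |R(x)|<1 on ℝ⁻.
x=-1.66: |R|=0.1731
R=−1: 1+3/4x = −1+1/4x ⇒ -1/2x=2 ⇒ x=2/(-1/2)=-4.0000
Confirm numerically:
  x=-3.448: |R|=0.85177 <1
  x=-3.273: |R|=0.80008 <1
  x=-3.145: |R|=0.76067 <1
  x=-2.233: |R|=0.43302 <1
  x=-4.525: |R|=1.12317 >1
  x=-4.273: |R|=1.06600 >1
  x=-4.183: |R|=1.04473 >1
Stable set (-4.0000, 0).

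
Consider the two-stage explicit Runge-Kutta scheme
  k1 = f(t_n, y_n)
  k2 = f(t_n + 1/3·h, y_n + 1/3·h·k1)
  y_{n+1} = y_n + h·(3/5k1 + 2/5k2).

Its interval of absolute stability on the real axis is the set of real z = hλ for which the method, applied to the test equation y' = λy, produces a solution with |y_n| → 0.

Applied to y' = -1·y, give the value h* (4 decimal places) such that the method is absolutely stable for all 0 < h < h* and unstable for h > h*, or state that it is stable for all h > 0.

(-7.5000,0); λ=-1 ⇒ h* = (15/2)/1 = 7.5000.

With y'=λy (z=hλ):
  k1=λy_n ⇒ h·k1=z·y_n;  k2=λ(1+1/3z)y_n ⇒ h·k2=z(1+1/3z)y_n
  y_{n+1}/y_n = 1 + 3/5z + 2/5z(1+1/3z) = 1 + z + 2/15z²
  R(z) = 1 + z + 2/15z².

Find x<0 with |R(x)|<1.
x=-0.96: |R|=0.1629
R=1: x+2/15x²=0 ⇒ x=−15/2=-7.5000; min R=1−1/(4·2/15)=-0.8750>−1
Confirm numerically:
  x=-5.718: |R|=0.35860 <1
  x=-5.709: |R|=0.36331 <1
  x=-3.312: |R|=0.84942 <1
  x=-7.868: |R|=1.38606 >1
  x=-7.534: |R|=1.03415 >1
Stable set (-7.5000, 0).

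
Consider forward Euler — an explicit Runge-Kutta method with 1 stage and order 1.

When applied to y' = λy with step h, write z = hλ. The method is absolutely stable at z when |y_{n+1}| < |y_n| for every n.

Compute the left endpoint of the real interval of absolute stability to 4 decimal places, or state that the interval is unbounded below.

With y'=λy (z=hλ):
  order 1, 1-stage ⇒ R(z)=1+z
  (e.g. R(-1.23)=-0.23000, |R|=0.23000)

Need |R(x)|<1, x<0.
x=-1.23: |R|=0.2300
|R(-2.28)|=1.2800 |R(-1.09)|=0.0900 |R(-0.97)|=0.0300
Bisect:
  x_lo=-2.5882 |R|=1.5882  x_hi=-0.3719 |R|=0.6281
  mid=-1.48003 |R|=0.48003 →hi
  mid=-2.03411 |R|=1.03411 →lo
  mid=-1.75707 |R|=0.75707 →hi
  mid=-1.89559 |R|=0.89559 →hi
  mid=-1.96485 |R|=0.96485 →hi
  mid=-1.99948 |R|=0.99948 →hi
  mid=-2.01679 |R|=1.01679 →lo
  mid=-2.00814 |R|=1.00814 →lo
  ...
  [-2.00002,-1.99988] ⇒ x*=-2.0000
Stable set (-2.0000, 0).

z* = -2.0000.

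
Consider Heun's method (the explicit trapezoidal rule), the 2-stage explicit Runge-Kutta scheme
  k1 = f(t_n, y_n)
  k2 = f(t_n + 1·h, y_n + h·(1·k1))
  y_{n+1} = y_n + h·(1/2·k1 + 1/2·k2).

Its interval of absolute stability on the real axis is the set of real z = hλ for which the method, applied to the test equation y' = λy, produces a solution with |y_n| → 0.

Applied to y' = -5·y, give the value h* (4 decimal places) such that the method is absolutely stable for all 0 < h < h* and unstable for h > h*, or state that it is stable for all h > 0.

Test eqn y'=λy, z=hλ:
  order 2, 2-stage ⇒ R(z)=1+z+z^2/2
  (e.g. R(-1.09)=0.50405, |R|=0.50405)

Boundary: |R(x)|=1, x<0.
x=-1.09: |R|=0.5040
|R(-2.1)|=1.1050 |R(-1.88)|=0.8872 |R(-0.67)|=0.5544
Bisect:
  x_lo=-2.4012 |R|=1.4816  x_hi=-0.2762 |R|=0.7620
  mid=-1.33866 |R|=0.55735 →hi
  mid=-1.86991 |R|=0.87837 →hi
  mid=-2.13554 |R|=1.14472 →lo
  mid=-2.00273 |R|=1.00273 →lo
  mid=-1.93632 |R|=0.93835 →hi
  mid=-1.96952 |R|=0.96999 →hi
  mid=-1.98612 |R|=0.98622 →hi
  mid=-1.99443 |R|=0.99444 →hi
  ...
  [-2.00000,-1.99987] ⇒ x*=-2.0000
Stable set (-2.0000, 0).

(-2.0000,0); λ=-5 ⇒ h* = 0.4000.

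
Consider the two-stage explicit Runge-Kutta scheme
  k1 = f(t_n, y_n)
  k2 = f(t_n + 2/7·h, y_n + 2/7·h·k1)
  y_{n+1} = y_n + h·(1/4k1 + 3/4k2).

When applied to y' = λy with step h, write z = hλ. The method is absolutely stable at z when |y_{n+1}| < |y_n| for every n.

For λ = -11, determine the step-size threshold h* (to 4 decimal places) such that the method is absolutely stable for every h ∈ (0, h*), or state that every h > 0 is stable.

(-4.6667,0); λ=-11 ⇒ h* = (14/3)/11 = 0.4242.

On y'=λy, z=hλ:
  k1=λy_n ⇒ h·k1=z·y_n;  k2=λ(1+2/7z)y_n ⇒ h·k2=z(1+2/7z)y_n
  y_{n+1}/y_n = 1 + 1/4z + 3/4z(1+2/7z) = 1 + z + 3/14z²
  R(z) = 1 + z + 3/14z².

Solve |R(x)|<1 on ℝ⁻.
x=-0.76: |R|=0.3638
R=1: x+3/14x²=0 ⇒ x=−14/3=-4.6667; min R=1−1/(4·3/14)=-0.1667>−1
Confirm numerically:
  x=-4.568: |R|=0.90342 <1
  x=-3.504: |R|=0.12700 <1
  x=-3.444: |R|=0.09767 <1
  x=-5.201: |R|=1.59551 >1
  x=-4.977: |R|=1.33097 >1
  x=-4.836: |R|=1.17548 >1
Stable set (-4.6667, 0).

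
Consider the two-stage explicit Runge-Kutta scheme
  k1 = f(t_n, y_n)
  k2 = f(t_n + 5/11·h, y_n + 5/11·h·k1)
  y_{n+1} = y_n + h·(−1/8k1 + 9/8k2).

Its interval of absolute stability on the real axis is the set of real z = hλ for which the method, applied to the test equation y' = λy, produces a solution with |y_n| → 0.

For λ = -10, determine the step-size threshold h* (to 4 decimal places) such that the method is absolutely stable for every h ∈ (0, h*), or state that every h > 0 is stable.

(-1.9556,0); λ=-10 ⇒ h* = (88/45)/10 = 0.1956.

With y'=λy (z=hλ):
  k1=λy_n ⇒ h·k1=z·y_n;  k2=λ(1+5/11z)y_n ⇒ h·k2=z(1+5/11z)y_n
  y_{n+1}/y_n = 1 − 1/8z + 9/8z(1+5/11z) = 1 + z + 45/88z²
  R(z) = 1 + z + 45/88z².

Need |R(x)|<1, x<0.
x=-1.04: |R|=0.5131
R=1: x+45/88x²=0 ⇒ x=−88/45=-1.9556; min R=1−1/(4·45/88)=0.5111>−1
Confirm numerically:
  x=-1.702: |R|=0.77932 <1
  x=-1.601: |R|=0.70973 <1
  x=-1.379: |R|=0.59343 <1
  x=-2.522: |R|=1.73052 >1
  x=-2.186: |R|=1.25760 >1
  x=-2.004: |R|=1.04964 >1
Interval (-1.9556, 0).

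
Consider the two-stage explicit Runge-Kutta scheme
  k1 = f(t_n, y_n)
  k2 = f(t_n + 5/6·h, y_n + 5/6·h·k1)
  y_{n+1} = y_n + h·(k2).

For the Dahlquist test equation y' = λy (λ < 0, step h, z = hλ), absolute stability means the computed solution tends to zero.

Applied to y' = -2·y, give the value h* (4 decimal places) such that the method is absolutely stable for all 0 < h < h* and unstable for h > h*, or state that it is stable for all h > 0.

Set f=λy, z=hλ:
  k1=λy_n ⇒ h·k1=z·y_n;  k2=λ(1+5/6z)y_n ⇒ h·k2=z(1+5/6z)y_n
  y_{n+1}/y_n = 1 + z(1+5/6z) = 1 + z + 5/6z²
  so R(z) = 1 + z + 5/6z².

Need |R(x)|<1, x<0.
x=-1.09: |R|=0.9001
R=1: x+5/6x²=0 ⇒ x=−6/5=-1.2000; min R=1−1/(4·5/6)=0.7000>−1
Confirm numerically:
  x=-0.851: |R|=0.75250 <1
  x=-0.846: |R|=0.75043 <1
  x=-0.760: |R|=0.72133 <1
  x=-1.610: |R|=1.55008 >1
  x=-1.434: |R|=1.27963 >1
Interval (-1.2000, 0).

(-1.2000,0); λ=-2 ⇒ h* = (6/5)/2 = 0.6000.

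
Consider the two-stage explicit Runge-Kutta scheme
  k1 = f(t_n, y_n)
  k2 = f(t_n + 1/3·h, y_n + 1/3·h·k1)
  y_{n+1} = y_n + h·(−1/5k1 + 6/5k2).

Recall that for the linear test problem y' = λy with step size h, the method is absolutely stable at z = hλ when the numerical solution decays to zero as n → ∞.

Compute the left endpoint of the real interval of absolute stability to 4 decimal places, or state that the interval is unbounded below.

left endpoint -2.5000.

Test eqn y'=λy, z=hλ:
  k1=λy_n ⇒ h·k1=z·y_n;  k2=λ(1+1/3z)y_n ⇒ h·k2=z(1+1/3z)y_n
  y_{n+1}/y_n = 1 − 1/5z + 6/5z(1+1/3z) = 1 + z + 2/5z²
  Hence R(z) = 1 + z + 2/5z².

Boundary: |R(x)|=1, x<0.
x=-0.91: |R|=0.4212
R=1: x+2/5x²=0 ⇒ x=−5/2=-2.5000; min R=1−1/(4·2/5)=0.3750>−1
Confirm numerically:
  x=-1.815: |R|=0.50269 <1
  x=-1.541: |R|=0.40887 <1
  x=-1.400: |R|=0.38400 <1
  x=-3.051: |R|=1.67244 >1
  x=-2.724: |R|=1.24407 >1
Interval (-2.5000, 0).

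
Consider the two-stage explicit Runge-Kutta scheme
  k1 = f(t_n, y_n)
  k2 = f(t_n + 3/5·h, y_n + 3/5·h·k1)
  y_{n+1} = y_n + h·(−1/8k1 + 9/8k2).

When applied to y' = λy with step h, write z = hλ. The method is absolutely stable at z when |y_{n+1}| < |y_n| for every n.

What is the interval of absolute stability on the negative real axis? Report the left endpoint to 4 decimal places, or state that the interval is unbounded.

z∈(-1.4815,0).

Test eqn y'=λy, z=hλ:
  k1=λy_n ⇒ h·k1=z·y_n;  k2=λ(1+3/5z)y_n ⇒ h·k2=z(1+3/5z)y_n
  y_{n+1}/y_n = 1 − 1/8z + 9/8z(1+3/5z) = 1 + z + 27/40z²
  R(z) = 1 + z + 27/40z².

Boundary: |R(x)|=1, x<0.
x=-1.23: |R|=0.7912
R=1: x+27/40x²=0 ⇒ x=−40/27=-1.4815; min R=1−1/(4·27/40)=0.6296>−1
Confirm numerically:
  x=-1.429: |R|=0.94938 <1
  x=-1.199: |R|=0.77138 <1
  x=-0.835: |R|=0.63563 <1
  x=-0.632: |R|=0.63761 <1
  x=-1.962: |R|=1.63637 >1
  x=-1.859: |R|=1.47372 >1
  x=-1.768: |R|=1.34193 >1
Interval (-1.4815, 0).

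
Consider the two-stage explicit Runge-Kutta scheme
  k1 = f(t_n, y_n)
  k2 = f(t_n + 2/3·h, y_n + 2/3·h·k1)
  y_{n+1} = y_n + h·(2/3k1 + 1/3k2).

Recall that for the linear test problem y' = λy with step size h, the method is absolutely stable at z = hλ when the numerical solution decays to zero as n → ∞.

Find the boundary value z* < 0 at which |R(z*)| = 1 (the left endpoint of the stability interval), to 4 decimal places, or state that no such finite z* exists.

z* = -4.5000.

With y'=λy (z=hλ):
  k1=λy_n ⇒ h·k1=z·y_n;  k2=λ(1+2/3z)y_n ⇒ h·k2=z(1+2/3z)y_n
  y_{n+1}/y_n = 1 + 2/3z + 1/3z(1+2/3z) = 1 + z + 2/9z²
  R(z) = 1 + z + 2/9z².

Solve |R(x)|<1 on ℝ⁻.
x=-0.89: |R|=0.2860
R=1: x+2/9x²=0 ⇒ x=−9/2=-4.5000; min R=1−1/(4·2/9)=-0.1250>−1
Confirm numerically:
  x=-4.300: |R|=0.80889 <1
  x=-3.372: |R|=0.15475 <1
  x=-3.241: |R|=0.09324 <1
  x=-4.788: |R|=1.30643 >1
  x=-4.549: |R|=1.04953 >1
So |R|<1 on (-4.5000, 0).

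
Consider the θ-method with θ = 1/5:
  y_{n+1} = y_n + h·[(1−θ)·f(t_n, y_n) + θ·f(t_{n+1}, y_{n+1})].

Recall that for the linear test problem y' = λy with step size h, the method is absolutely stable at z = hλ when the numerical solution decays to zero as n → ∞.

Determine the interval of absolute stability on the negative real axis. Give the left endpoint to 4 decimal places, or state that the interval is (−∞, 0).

Set f=λy, z=hλ:
  y_{n+1} = y_n + z·[4/5·y_n + 1/5·y_{n+1}] ⇒ (1 − 1/5z)y_{n+1} = (1 + 4/5z)y_n
  so R(z) = (1 + 4/5z)/(1 − 1/5z).

Solve |R(x)|<1 on ℝ⁻.
x=-1.21: |R|=0.0258
R=−1: 1+4/5x = −1+1/5x ⇒ -3/5x=2 ⇒ x=2/(-3/5)=-3.3333
Confirm numerically:
  x=-2.570: |R|=0.69749 <1
  x=-2.548: |R|=0.68786 <1
  x=-2.469: |R|=0.65283 <1
  x=-1.573: |R|=0.19656 <1
  x=-3.529: |R|=1.06882 >1
  x=-3.366: |R|=1.01171 >1
Interval (-3.3333, 0).

z∈(-3.3333,0).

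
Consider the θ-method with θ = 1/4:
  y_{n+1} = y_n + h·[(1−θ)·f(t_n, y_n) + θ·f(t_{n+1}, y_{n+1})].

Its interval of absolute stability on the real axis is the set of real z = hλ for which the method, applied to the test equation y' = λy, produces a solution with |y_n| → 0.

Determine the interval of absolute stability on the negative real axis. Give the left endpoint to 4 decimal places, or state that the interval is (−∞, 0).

(-4.0000, 0).

With y'=λy (z=hλ):
  y_{n+1} = y_n + z·[3/4·y_n + 1/4·y_{n+1}] ⇒ (1 − 1/4z)y_{n+1} = (1 + 3/4z)y_n
  ⇒ R(z) = (1 + 3/4z)/(1 − 1/4z).

Find x<0 with |R(x)|<1.
x=-1.43: |R|=0.0534
R=−1: 1+3/4x = −1+1/4x ⇒ -1/2x=2 ⇒ x=2/(-1/2)=-4.0000
Confirm numerically:
  x=-3.451: |R|=0.85264 <1
  x=-3.355: |R|=0.82461 <1
  x=-2.146: |R|=0.39668 <1
  x=-1.795: |R|=0.23900 <1
  x=-4.426: |R|=1.10112 >1
  x=-4.283: |R|=1.06833 >1
  x=-4.109: |R|=1.02688 >1
So |R|<1 on (-4.0000, 0).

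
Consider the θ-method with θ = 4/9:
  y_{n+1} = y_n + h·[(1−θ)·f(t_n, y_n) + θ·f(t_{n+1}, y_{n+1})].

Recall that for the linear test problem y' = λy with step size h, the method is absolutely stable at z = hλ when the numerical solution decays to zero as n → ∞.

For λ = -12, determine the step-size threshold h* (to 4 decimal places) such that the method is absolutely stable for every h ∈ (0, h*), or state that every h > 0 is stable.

(-18.0000,0); λ=-12 ⇒ h* = (18)/12 = 1.5000.

With y'=λy (z=hλ):
  y_{n+1} = y_n + z·[5/9·y_n + 4/9·y_{n+1}] ⇒ (1 − 4/9z)y_{n+1} = (1 + 5/9z)y_n
  so R(z) = (1 + 5/9z)/(1 − 4/9z).

Find x<0 with |R(x)|<1.
x=-0.89: |R|=0.3623
R=−1: 1+5/9x = −1+4/9x ⇒ -1/9x=2 ⇒ x=2/(-1/9)=-18.0000
Confirm numerically:
  x=-15.895: |R|=0.97100 <1
  x=-13.898: |R|=0.93649 <1
  x=-11.495: |R|=0.88168 <1
  x=-18.584: |R|=1.00701 >1
  x=-18.350: |R|=1.00425 >1
  x=-18.189: |R|=1.00231 >1
Interval (-18.0000, 0).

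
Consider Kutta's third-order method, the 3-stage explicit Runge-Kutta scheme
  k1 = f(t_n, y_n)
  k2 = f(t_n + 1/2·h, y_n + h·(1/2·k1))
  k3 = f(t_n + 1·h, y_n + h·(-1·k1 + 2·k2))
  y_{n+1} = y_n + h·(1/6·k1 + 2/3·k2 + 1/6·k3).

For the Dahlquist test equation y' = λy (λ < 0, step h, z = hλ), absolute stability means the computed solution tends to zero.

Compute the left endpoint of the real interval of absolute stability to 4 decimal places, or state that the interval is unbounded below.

z* = -2.5127.

Set f=λy, z=hλ:
  order 3, 3-stage ⇒ R(z)=1+z+z^2/2+z^3/6
  (e.g. R(-0.69)=0.49330, |R|=0.49330)

Solve |R(x)|<1 on ℝ⁻.
x=-0.69: |R|=0.4933
|R(-2.42)|=0.8539 |R(-1.75)|=0.1120 |R(-1.36)|=0.1456
Bisect:
  x_lo=-2.8864 |R|=1.7286  x_hi=-0.1805 |R|=0.8348
  mid=-1.53344 |R|=0.04131 →hi
  mid=-2.20990 |R|=0.56681 →hi
  mid=-2.54814 |R|=1.05914 →lo
  mid=-2.37902 |R|=0.79326 →hi
  mid=-2.46358 |R|=0.92097 →hi
  mid=-2.50586 |R|=0.98871 →hi
  mid=-2.52700 |R|=1.02358 →lo
  mid=-2.51643 |R|=1.00606 →lo
  mid=-2.51114 |R|=0.99736 →hi
  ...
  [-2.51279,-2.51263] ⇒ x*=-2.5127
Stable set (-2.5127, 0).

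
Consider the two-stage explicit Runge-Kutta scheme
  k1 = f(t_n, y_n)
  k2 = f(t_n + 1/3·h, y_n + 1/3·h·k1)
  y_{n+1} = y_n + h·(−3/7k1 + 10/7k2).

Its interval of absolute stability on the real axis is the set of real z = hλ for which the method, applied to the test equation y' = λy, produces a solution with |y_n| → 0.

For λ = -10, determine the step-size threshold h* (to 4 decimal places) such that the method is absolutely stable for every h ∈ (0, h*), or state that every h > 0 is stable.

Set f=λy, z=hλ:
  k1=λy_n ⇒ h·k1=z·y_n;  k2=λ(1+1/3z)y_n ⇒ h·k2=z(1+1/3z)y_n
  y_{n+1}/y_n = 1 − 3/7z + 10/7z(1+1/3z) = 1 + z + 10/21z²
  Hence R(z) = 1 + z + 10/21z².

Find x<0 with |R(x)|<1.
x=-1.68: |R|=0.6640
R=1: x+10/21x²=0 ⇒ x=−21/10=-2.1000; min R=1−1/(4·10/21)=0.4750>−1
Confirm numerically:
  x=-1.703: |R|=0.67805 <1
  x=-1.179: |R|=0.48292 <1
  x=-1.151: |R|=0.47986 <1
  x=-1.041: |R|=0.47504 <1
  x=-2.520: |R|=1.50400 >1
  x=-2.408: |R|=1.35317 >1
So |R|<1 on (-2.1000, 0).

(-2.1000,0); λ=-10 ⇒ h* = (21/10)/10 = 0.2100.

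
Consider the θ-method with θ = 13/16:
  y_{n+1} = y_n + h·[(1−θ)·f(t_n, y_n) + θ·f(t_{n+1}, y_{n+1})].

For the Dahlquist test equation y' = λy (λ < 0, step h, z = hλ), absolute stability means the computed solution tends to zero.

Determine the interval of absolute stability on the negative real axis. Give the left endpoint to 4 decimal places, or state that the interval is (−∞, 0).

Test eqn y'=λy, z=hλ:
  y_{n+1} = y_n + z·[3/16·y_n + 13/16·y_{n+1}] ⇒ (1 − 13/16z)y_{n+1} = (1 + 3/16z)y_n
  Hence R(z) = (1 + 3/16z)/(1 − 13/16z).

Solve |R(x)|<1 on ℝ⁻.
x=-1.77: |R|=0.2740
x=-2: |R|=0.2381
x=-10: |R|=0.0959
x=-100: |R|=0.2158
θ=13/16≥1/2 ⇒ |1+3/16x|<|1−13/16x| ∀x<0 ⇒ interval (−∞,0).

(−∞, 0) — no finite endpoint.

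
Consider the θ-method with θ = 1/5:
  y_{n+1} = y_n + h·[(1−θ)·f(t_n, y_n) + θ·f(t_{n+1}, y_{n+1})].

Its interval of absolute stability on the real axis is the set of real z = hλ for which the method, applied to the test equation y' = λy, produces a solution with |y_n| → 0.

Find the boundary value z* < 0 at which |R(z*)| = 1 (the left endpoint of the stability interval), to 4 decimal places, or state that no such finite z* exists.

left endpoint -3.3333.

On y'=λy, z=hλ:
  y_{n+1} = y_n + z·[4/5·y_n + 1/5·y_{n+1}] ⇒ (1 − 1/5z)y_{n+1} = (1 + 4/5z)y_n
  Hence R(z) = (1 + 4/5z)/(1 − 1/5z).

Solve |R(x)|<1 on ℝ⁻.
x=-0.3: |R|=0.7170
R=−1: 1+4/5x = −1+1/5x ⇒ -3/5x=2 ⇒ x=2/(-3/5)=-3.3333
Confirm numerically:
  x=-2.634: |R|=0.72518 <1
  x=-2.298: |R|=0.57440 <1
  x=-1.648: |R|=0.23947 <1
  x=-3.845: |R|=1.17354 >1
  x=-3.659: |R|=1.11283 >1
  x=-3.644: |R|=1.10782 >1
Stable set (-3.3333, 0).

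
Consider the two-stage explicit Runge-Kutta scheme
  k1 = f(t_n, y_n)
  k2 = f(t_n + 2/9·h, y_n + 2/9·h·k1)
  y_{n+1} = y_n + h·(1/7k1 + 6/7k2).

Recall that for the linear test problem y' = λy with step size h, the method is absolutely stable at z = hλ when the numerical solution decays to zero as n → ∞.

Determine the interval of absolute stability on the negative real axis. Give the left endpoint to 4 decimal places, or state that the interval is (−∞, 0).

z∈(-5.2500,0).

On y'=λy, z=hλ:
  k1=λy_n ⇒ h·k1=z·y_n;  k2=λ(1+2/9z)y_n ⇒ h·k2=z(1+2/9z)y_n
  y_{n+1}/y_n = 1 + 1/7z + 6/7z(1+2/9z) = 1 + z + 4/21z²
  so R(z) = 1 + z + 4/21z².

Boundary: |R(x)|=1, x<0.
x=-1.63: |R|=0.1239
R=1: x+4/21x²=0 ⇒ x=−21/4=-5.2500; min R=1−1/(4·4/21)=-0.3125>−1
Confirm numerically:
  x=-4.876: |R|=0.65264 <1
  x=-3.832: |R|=0.03500 <1
  x=-3.591: |R|=0.13476 <1
  x=-5.752: |R|=1.55000 >1
  x=-5.631: |R|=1.40865 >1
  x=-5.412: |R|=1.16700 >1
Interval (-5.2500, 0).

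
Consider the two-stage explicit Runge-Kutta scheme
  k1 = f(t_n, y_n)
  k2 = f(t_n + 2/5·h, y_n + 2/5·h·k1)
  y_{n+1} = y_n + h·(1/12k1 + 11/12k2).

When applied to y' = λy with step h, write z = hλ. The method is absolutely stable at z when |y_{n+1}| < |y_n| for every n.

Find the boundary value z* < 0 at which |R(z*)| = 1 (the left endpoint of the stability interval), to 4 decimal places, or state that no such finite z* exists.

With y'=λy (z=hλ):
  k1=λy_n ⇒ h·k1=z·y_n;  k2=λ(1+2/5z)y_n ⇒ h·k2=z(1+2/5z)y_n
  y_{n+1}/y_n = 1 + 1/12z + 11/12z(1+2/5z) = 1 + z + 11/30z²
  R(z) = 1 + z + 11/30z².

Solve |R(x)|<1 on ℝ⁻.
x=-1.2: |R|=0.3280
R=1: x+11/30x²=0 ⇒ x=−30/11=-2.7273; min R=1−1/(4·11/30)=0.3182>−1
Confirm numerically:
  x=-2.478: |R|=0.77351 <1
  x=-2.151: |R|=0.54549 <1
  x=-1.828: |R|=0.39725 <1
  x=-1.255: |R|=0.32251 <1
  x=-3.117: |R|=1.44542 >1
  x=-3.075: |R|=1.39206 >1
  x=-3.020: |R|=1.32415 >1
So |R|<1 on (-2.7273, 0).

z* = -2.7273.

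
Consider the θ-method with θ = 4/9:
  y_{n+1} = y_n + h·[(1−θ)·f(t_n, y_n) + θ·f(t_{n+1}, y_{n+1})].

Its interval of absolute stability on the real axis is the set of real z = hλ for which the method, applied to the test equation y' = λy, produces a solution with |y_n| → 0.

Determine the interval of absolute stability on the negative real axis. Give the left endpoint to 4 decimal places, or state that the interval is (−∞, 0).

(-18.0000, 0).

Test eqn y'=λy, z=hλ:
  y_{n+1} = y_n + z·[5/9·y_n + 4/9·y_{n+1}] ⇒ (1 − 4/9z)y_{n+1} = (1 + 5/9z)y_n
  R(z) = (1 + 5/9z)/(1 − 4/9z).

Solve |R(x)|<1 on ℝ⁻.
x=-1.49: |R|=0.1036
R=−1: 1+5/9x = −1+4/9x ⇒ -1/9x=2 ⇒ x=2/(-1/9)=-18.0000
Confirm numerically:
  x=-17.945: |R|=0.99932 <1
  x=-10.843: |R|=0.86334 <1
  x=-10.290: |R|=0.84629 <1
  x=-18.344: |R|=1.00418 >1
  x=-18.338: |R|=1.00410 >1
Interval (-18.0000, 0).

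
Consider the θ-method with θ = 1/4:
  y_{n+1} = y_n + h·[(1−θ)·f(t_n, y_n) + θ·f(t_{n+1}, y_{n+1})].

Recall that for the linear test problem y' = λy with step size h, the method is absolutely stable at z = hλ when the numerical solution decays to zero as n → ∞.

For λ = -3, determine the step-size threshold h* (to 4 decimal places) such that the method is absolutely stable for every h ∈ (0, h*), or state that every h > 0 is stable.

(-4.0000,0); λ=-3 ⇒ h* = (4)/3 = 1.3333.

With y'=λy (z=hλ):
  y_{n+1} = y_n + z·[3/4·y_n + 1/4·y_{n+1}] ⇒ (1 − 1/4z)y_{n+1} = (1 + 3/4z)y_n
  Hence R(z) = (1 + 3/4z)/(1 − 1/4z).

Need |R(x)|<1, x<0.
x=-1.5: |R|=0.0909
R=−1: 1+3/4x = −1+1/4x ⇒ -1/2x=2 ⇒ x=2/(-1/2)=-4.0000
Confirm numerically:
  x=-3.187: |R|=0.77376 <1
  x=-2.742: |R|=0.62682 <1
  x=-1.742: |R|=0.21351 <1
  x=-4.473: |R|=1.11165 >1
  x=-4.440: |R|=1.10427 >1
  x=-4.269: |R|=1.06506 >1
Stable set (-4.0000, 0).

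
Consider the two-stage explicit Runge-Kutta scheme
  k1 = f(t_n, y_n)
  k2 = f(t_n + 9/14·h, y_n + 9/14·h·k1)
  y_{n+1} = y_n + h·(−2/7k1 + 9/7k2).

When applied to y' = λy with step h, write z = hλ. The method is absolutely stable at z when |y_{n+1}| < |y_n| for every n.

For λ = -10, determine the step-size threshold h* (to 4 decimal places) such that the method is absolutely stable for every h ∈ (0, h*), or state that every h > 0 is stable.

(-1.2099,0); λ=-10 ⇒ h* = (98/81)/10 = 0.1210.

On y'=λy, z=hλ:
  k1=λy_n ⇒ h·k1=z·y_n;  k2=λ(1+9/14z)y_n ⇒ h·k2=z(1+9/14z)y_n
  y_{n+1}/y_n = 1 − 2/7z + 9/7z(1+9/14z) = 1 + z + 81/98z²
  R(z) = 1 + z + 81/98z².

Boundary: |R(x)|=1, x<0.
x=-0.69: |R|=0.7035
R=1: x+81/98x²=0 ⇒ x=−98/81=-1.2099; min R=1−1/(4·81/98)=0.6975>−1
Confirm numerically:
  x=-0.955: |R|=0.79882 <1
  x=-0.913: |R|=0.77597 <1
  x=-0.759: |R|=0.71715 <1
  x=-0.736: |R|=0.71173 <1
  x=-1.572: |R|=1.47051 >1
  x=-1.521: |R|=1.39113 >1
Stable set (-1.2099, 0).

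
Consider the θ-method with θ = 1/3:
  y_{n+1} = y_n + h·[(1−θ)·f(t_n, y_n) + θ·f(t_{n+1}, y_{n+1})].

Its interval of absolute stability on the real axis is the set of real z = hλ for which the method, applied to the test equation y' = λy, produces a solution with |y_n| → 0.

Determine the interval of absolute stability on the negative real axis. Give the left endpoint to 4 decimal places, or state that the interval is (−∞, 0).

Set f=λy, z=hλ:
  y_{n+1} = y_n + z·[2/3·y_n + 1/3·y_{n+1}] ⇒ (1 − 1/3z)y_{n+1} = (1 + 2/3z)y_n
  ⇒ R(z) = (1 + 2/3z)/(1 − 1/3z).

Solve |R(x)|<1 on ℝ⁻.
x=-1.43: |R|=0.0316
R=−1: 1+2/3x = −1+1/3x ⇒ -1/3x=2 ⇒ x=2/(-1/3)=-6.0000
Confirm numerically:
  x=-5.630: |R|=0.95713 <1
  x=-5.030: |R|=0.87920 <1
  x=-4.268: |R|=0.76170 <1
  x=-6.530: |R|=1.05561 >1
  x=-6.212: |R|=1.02301 >1
  x=-6.178: |R|=1.01939 >1
So |R|<1 on (-6.0000, 0).

(-6.0000, 0).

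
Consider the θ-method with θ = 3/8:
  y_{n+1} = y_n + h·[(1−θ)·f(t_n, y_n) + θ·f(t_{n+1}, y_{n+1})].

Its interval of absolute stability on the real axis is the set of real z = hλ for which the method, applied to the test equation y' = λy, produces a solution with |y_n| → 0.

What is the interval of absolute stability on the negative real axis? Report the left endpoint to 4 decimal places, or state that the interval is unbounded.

Set f=λy, z=hλ:
  y_{n+1} = y_n + z·[5/8·y_n + 3/8·y_{n+1}] ⇒ (1 − 3/8z)y_{n+1} = (1 + 5/8z)y_n
  ⇒ R(z) = (1 + 5/8z)/(1 − 3/8z).

Find x<0 with |R(x)|<1.
x=-1.01: |R|=0.2675
R=−1: 1+5/8x = −1+3/8x ⇒ -1/4x=2 ⇒ x=2/(-1/4)=-8.0000
Confirm numerically:
  x=-5.468: |R|=0.79249 <1
  x=-4.799: |R|=0.71416 <1
  x=-4.319: |R|=0.64871 <1
  x=-4.192: |R|=0.62986 <1
  x=-8.503: |R|=1.03002 >1
  x=-8.097: |R|=1.00601 >1
  x=-8.069: |R|=1.00428 >1
So |R|<1 on (-8.0000, 0).

(-8.0000, 0).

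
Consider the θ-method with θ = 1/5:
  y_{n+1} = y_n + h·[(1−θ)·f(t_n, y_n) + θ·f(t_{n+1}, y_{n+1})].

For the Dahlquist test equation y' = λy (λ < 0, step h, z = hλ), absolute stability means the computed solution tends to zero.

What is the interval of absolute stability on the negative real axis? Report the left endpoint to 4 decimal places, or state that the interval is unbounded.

With y'=λy (z=hλ):
  y_{n+1} = y_n + z·[4/5·y_n + 1/5·y_{n+1}] ⇒ (1 − 1/5z)y_{n+1} = (1 + 4/5z)y_n
  so R(z) = (1 + 4/5z)/(1 − 1/5z).

Find x<0 with |R(x)|<1.
x=-0.76: |R|=0.3403
R=−1: 1+4/5x = −1+1/5x ⇒ -3/5x=2 ⇒ x=2/(-3/5)=-3.3333
Confirm numerically:
  x=-2.428: |R|=0.63436 <1
  x=-2.343: |R|=0.59540 <1
  x=-1.493: |R|=0.14970 <1
  x=-1.391: |R|=0.08825 <1
  x=-3.760: |R|=1.14612 >1
  x=-3.754: |R|=1.14416 >1
  x=-3.512: |R|=1.06297 >1
So |R|<1 on (-3.3333, 0).

(-3.3333, 0).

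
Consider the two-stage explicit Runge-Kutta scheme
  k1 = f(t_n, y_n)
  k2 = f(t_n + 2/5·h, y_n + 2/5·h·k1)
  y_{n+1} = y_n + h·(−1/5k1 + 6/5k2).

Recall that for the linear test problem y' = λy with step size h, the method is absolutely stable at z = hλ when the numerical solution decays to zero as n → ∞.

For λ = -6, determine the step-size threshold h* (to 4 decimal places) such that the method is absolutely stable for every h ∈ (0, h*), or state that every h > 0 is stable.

On y'=λy, z=hλ:
  k1=λy_n ⇒ h·k1=z·y_n;  k2=λ(1+2/5z)y_n ⇒ h·k2=z(1+2/5z)y_n
  y_{n+1}/y_n = 1 − 1/5z + 6/5z(1+2/5z) = 1 + z + 12/25z²
  R(z) = 1 + z + 12/25z².

Need |R(x)|<1, x<0.
x=-0.31: |R|=0.7361
R=1: x+12/25x²=0 ⇒ x=−25/12=-2.0833; min R=1−1/(4·12/25)=0.4792>−1
Confirm numerically:
  x=-1.877: |R|=0.81410 <1
  x=-1.476: |R|=0.56972 <1
  x=-1.475: |R|=0.56930 <1
  x=-2.559: |R|=1.58427 >1
  x=-2.207: |R|=1.13101 >1
  x=-2.189: |R|=1.11103 >1
Interval (-2.0833, 0).

(-2.0833,0); λ=-6 ⇒ h* = (25/12)/6 = 0.3472.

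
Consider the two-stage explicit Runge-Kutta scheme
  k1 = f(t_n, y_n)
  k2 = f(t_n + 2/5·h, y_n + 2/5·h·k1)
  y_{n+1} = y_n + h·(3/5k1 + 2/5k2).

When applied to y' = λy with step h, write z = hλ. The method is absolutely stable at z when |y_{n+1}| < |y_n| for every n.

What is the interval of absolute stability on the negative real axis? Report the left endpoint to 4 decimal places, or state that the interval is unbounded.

On y'=λy, z=hλ:
  k1=λy_n ⇒ h·k1=z·y_n;  k2=λ(1+2/5z)y_n ⇒ h·k2=z(1+2/5z)y_n
  y_{n+1}/y_n = 1 + 3/5z + 2/5z(1+2/5z) = 1 + z + 4/25z²
  Hence R(z) = 1 + z + 4/25z².

Solve |R(x)|<1 on ℝ⁻.
x=-1.42: |R|=0.0974
R=1: x+4/25x²=0 ⇒ x=−25/4=-6.2500; min R=1−1/(4·4/25)=-0.5625>−1
Confirm numerically:
  x=-5.943: |R|=0.70808 <1
  x=-5.562: |R|=0.38774 <1
  x=-2.906: |R|=0.55483 <1
  x=-2.589: |R|=0.51653 <1
  x=-6.740: |R|=1.52842 >1
  x=-6.332: |R|=1.08308 >1
So |R|<1 on (-6.2500, 0).

(-6.2500, 0).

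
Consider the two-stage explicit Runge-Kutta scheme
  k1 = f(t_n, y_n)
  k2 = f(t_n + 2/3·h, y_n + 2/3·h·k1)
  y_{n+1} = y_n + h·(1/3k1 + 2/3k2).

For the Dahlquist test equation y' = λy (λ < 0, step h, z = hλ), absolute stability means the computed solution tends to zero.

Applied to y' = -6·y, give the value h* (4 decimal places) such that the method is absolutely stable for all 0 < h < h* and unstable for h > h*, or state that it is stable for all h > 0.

With y'=λy (z=hλ):
  k1=λy_n ⇒ h·k1=z·y_n;  k2=λ(1+2/3z)y_n ⇒ h·k2=z(1+2/3z)y_n
  y_{n+1}/y_n = 1 + 1/3z + 2/3z(1+2/3z) = 1 + z + 4/9z²
  Hence R(z) = 1 + z + 4/9z².

Solve |R(x)|<1 on ℝ⁻.
x=-0.44: |R|=0.6460
R=1: x+4/9x²=0 ⇒ x=−9/4=-2.2500; min R=1−1/(4·4/9)=0.4375>−1
Confirm numerically:
  x=-1.925: |R|=0.72194 <1
  x=-1.894: |R|=0.70033 <1
  x=-1.497: |R|=0.49900 <1
  x=-2.778: |R|=1.65190 >1
  x=-2.548: |R|=1.33747 >1
  x=-2.282: |R|=1.03246 >1
Stable set (-2.2500, 0).

(-2.2500,0); λ=-6 ⇒ h* = (9/4)/6 = 0.3750.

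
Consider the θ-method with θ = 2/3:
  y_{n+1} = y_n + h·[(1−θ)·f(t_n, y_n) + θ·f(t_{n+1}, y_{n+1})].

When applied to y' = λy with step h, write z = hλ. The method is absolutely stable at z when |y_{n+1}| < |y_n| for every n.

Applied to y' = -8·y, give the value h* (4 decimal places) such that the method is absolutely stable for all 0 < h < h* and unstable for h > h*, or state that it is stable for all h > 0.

unbounded; (−∞, 0). Any h>0 works for λ=-8.

Set f=λy, z=hλ:
  y_{n+1} = y_n + z·[1/3·y_n + 2/3·y_{n+1}] ⇒ (1 − 2/3z)y_{n+1} = (1 + 1/3z)y_n
  Hence R(z) = (1 + 1/3z)/(1 − 2/3z).

Need |R(x)|<1, x<0.
x=-0.97: |R|=0.4109
x=-2: |R|=0.1429
x=-10: |R|=0.3043
x=-100: |R|=0.4778
θ=2/3≥1/2 ⇒ |1+1/3x|<|1−2/3x| ∀x<0 ⇒ stable on all of ℝ⁻.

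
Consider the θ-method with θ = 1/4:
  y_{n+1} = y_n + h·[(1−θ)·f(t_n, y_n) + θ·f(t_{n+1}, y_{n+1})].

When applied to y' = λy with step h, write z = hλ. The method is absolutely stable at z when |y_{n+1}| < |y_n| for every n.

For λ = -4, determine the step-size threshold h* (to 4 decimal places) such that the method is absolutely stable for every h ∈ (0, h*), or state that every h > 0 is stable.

Test eqn y'=λy, z=hλ:
  y_{n+1} = y_n + z·[3/4·y_n + 1/4·y_{n+1}] ⇒ (1 − 1/4z)y_{n+1} = (1 + 3/4z)y_n
  R(z) = (1 + 3/4z)/(1 − 1/4z).

Solve |R(x)|<1 on ℝ⁻.
x=-1.48: |R|=0.0803
R=−1: 1+3/4x = −1+1/4x ⇒ -1/2x=2 ⇒ x=2/(-1/2)=-4.0000
Confirm numerically:
  x=-3.425: |R|=0.84512 <1
  x=-1.988: |R|=0.32799 <1
  x=-1.782: |R|=0.23279 <1
  x=-1.780: |R|=0.23183 <1
  x=-4.023: |R|=1.00573 >1
Interval (-4.0000, 0).

(-4.0000,0); λ=-4 ⇒ h* = (4)/4 = 1.0000.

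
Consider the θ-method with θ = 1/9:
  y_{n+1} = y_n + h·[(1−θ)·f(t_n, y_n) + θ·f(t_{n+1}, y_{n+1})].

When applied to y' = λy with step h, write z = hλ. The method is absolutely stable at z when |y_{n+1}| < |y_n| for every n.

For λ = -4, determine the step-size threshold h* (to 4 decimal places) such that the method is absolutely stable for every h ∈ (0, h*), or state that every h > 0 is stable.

(-2.5714,0); λ=-4 ⇒ h* = (18/7)/4 = 0.6429.

Test eqn y'=λy, z=hλ:
  y_{n+1} = y_n + z·[8/9·y_n + 1/9·y_{n+1}] ⇒ (1 − 1/9z)y_{n+1} = (1 + 8/9z)y_n
  R(z) = (1 + 8/9z)/(1 − 1/9z).

Need |R(x)|<1, x<0.
x=-1.3: |R|=0.1359
R=−1: 1+8/9x = −1+1/9x ⇒ -7/9x=2 ⇒ x=2/(-7/9)=-2.5714
Confirm numerically:
  x=-2.308: |R|=0.83693 <1
  x=-2.177: |R|=0.75297 <1
  x=-2.145: |R|=0.73217 <1
  x=-3.140: |R|=1.32784 >1
  x=-3.129: |R|=1.32179 >1
Stable set (-2.5714, 0).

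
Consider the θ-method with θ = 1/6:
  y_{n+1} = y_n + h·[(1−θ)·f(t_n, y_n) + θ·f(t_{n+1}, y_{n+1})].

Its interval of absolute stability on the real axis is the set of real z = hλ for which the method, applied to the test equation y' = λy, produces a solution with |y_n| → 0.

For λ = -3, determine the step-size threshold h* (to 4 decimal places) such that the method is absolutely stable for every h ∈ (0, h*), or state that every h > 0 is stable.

(-3.0000,0); λ=-3 ⇒ h* = (3)/3 = 1.0000.

On y'=λy, z=hλ:
  y_{n+1} = y_n + z·[5/6·y_n + 1/6·y_{n+1}] ⇒ (1 − 1/6z)y_{n+1} = (1 + 5/6z)y_n
  R(z) = (1 + 5/6z)/(1 − 1/6z).

Find x<0 with |R(x)|<1.
x=-0.41: |R|=0.6162
R=−1: 1+5/6x = −1+1/6x ⇒ -2/3x=2 ⇒ x=2/(-2/3)=-3.0000
Confirm numerically:
  x=-2.125: |R|=0.56923 <1
  x=-2.123: |R|=0.56814 <1
  x=-2.120: |R|=0.56650 <1
  x=-1.771: |R|=0.36739 <1
  x=-3.336: |R|=1.14396 >1
  x=-3.286: |R|=1.12320 >1
  x=-3.278: |R|=1.11985 >1
So |R|<1 on (-3.0000, 0).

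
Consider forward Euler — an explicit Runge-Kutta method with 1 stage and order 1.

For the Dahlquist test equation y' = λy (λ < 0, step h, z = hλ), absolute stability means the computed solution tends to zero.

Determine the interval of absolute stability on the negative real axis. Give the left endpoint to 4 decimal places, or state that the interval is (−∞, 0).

z∈(-2.0000,0).

Test eqn y'=λy, z=hλ:
  order 1, 1-stage ⇒ R(z)=1+z
  (e.g. R(-0.89)=0.11000, |R|=0.11000)

Find x<0 with |R(x)|<1.
x=-0.89: |R|=0.1100
|R(-2.03)|=1.0300 |R(-1.44)|=0.4400 |R(-1.27)|=0.2700
Bisect:
  x_lo=-2.6815 |R|=1.6815  x_hi=-0.1786 |R|=0.8214
  mid=-1.43008 |R|=0.43008 →hi
  mid=-2.05580 |R|=1.05580 →lo
  mid=-1.74294 |R|=0.74294 →hi
  mid=-1.89937 |R|=0.89937 →hi
  mid=-1.97759 |R|=0.97759 →hi
  mid=-2.01669 |R|=1.01669 →lo
  mid=-1.99714 |R|=0.99714 →hi
  mid=-2.00692 |R|=1.00692 →lo
  mid=-2.00203 |R|=1.00203 →lo
  mid=-1.99958 |R|=0.99958 →hi
  ...
  [-2.00004,-1.99989] ⇒ x*=-2.0000
Interval (-2.0000, 0).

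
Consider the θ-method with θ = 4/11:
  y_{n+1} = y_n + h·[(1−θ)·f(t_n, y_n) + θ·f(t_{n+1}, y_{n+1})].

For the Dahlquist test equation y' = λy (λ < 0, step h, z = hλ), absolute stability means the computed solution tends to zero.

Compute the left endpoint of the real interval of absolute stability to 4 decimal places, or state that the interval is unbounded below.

z* = -7.3333.

Set f=λy, z=hλ:
  y_{n+1} = y_n + z·[7/11·y_n + 4/11·y_{n+1}] ⇒ (1 − 4/11z)y_{n+1} = (1 + 7/11z)y_n
  R(z) = (1 + 7/11z)/(1 − 4/11z).

Boundary: |R(x)|=1, x<0.
x=-0.71: |R|=0.4357
R=−1: 1+7/11x = −1+4/11x ⇒ -3/11x=2 ⇒ x=2/(-3/11)=-7.3333
Confirm numerically:
  x=-7.212: |R|=0.99087 <1
  x=-5.806: |R|=0.86612 <1
  x=-5.553: |R|=0.83918 <1
  x=-4.961: |R|=0.76926 <1
  x=-7.899: |R|=1.03984 >1
  x=-7.583: |R|=1.01812 >1
Stable set (-7.3333, 0).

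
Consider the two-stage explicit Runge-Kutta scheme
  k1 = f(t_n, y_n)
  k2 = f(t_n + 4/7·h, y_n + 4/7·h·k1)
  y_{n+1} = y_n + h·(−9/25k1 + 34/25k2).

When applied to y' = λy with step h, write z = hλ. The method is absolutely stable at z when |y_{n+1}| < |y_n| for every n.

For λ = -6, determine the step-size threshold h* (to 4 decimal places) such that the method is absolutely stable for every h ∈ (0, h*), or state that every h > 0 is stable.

(-1.2868,0); λ=-6 ⇒ h* = (175/136)/6 = 0.2145.

Set f=λy, z=hλ:
  k1=λy_n ⇒ h·k1=z·y_n;  k2=λ(1+4/7z)y_n ⇒ h·k2=z(1+4/7z)y_n
  y_{n+1}/y_n = 1 − 9/25z + 34/25z(1+4/7z) = 1 + z + 136/175z²
  Hence R(z) = 1 + z + 136/175z².

Solve |R(x)|<1 on ℝ⁻.
x=-0.36: |R|=0.7407
R=1: x+136/175x²=0 ⇒ x=−175/136=-1.2868; min R=1−1/(4·136/175)=0.6783>−1
Confirm numerically:
  x=-0.922: |R|=0.73864 <1
  x=-0.660: |R|=0.67852 <1
  x=-0.584: |R|=0.68105 <1
  x=-1.679: |R|=1.51180 >1
  x=-1.547: |R|=1.31287 >1
Stable set (-1.2868, 0).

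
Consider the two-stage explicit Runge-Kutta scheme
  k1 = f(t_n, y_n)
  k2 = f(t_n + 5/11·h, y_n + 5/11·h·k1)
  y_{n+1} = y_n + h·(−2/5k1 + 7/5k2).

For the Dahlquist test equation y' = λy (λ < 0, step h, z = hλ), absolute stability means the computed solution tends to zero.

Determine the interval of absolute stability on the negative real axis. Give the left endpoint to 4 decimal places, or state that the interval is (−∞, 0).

z∈(-1.5714,0).

Test eqn y'=λy, z=hλ:
  k1=λy_n ⇒ h·k1=z·y_n;  k2=λ(1+5/11z)y_n ⇒ h·k2=z(1+5/11z)y_n
  y_{n+1}/y_n = 1 − 2/5z + 7/5z(1+5/11z) = 1 + z + 7/11z²
  R(z) = 1 + z + 7/11z².

Boundary: |R(x)|=1, x<0.
x=-1.07: |R|=0.6586
R=1: x+7/11x²=0 ⇒ x=−11/7=-1.5714; min R=1−1/(4·7/11)=0.6071>−1
Confirm numerically:
  x=-1.349: |R|=0.80906 <1
  x=-1.309: |R|=0.78140 <1
  x=-0.733: |R|=0.60891 <1
  x=-2.036: |R|=1.60192 >1
  x=-1.804: |R|=1.26699 >1
  x=-1.755: |R|=1.20502 >1
Stable set (-1.5714, 0).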